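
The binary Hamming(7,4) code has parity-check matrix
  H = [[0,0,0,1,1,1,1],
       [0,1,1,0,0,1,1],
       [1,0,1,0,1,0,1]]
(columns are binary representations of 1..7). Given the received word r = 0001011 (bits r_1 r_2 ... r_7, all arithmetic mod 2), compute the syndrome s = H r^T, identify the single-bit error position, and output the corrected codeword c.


s = (1, 0, 1)^T, error position = 5, corrected codeword c = 0001111

Compute s = H r^T mod 2 one row at a time:
  s_1 = 1 + 0 + 1 + 1 = 3 ≡ 1 (mod 2).
  s_2 = 0 + 0 + 1 + 1 = 2 ≡ 0 (mod 2).
  s_3 = 0 + 0 + 0 + 1 = 1 ≡ 1 (mod 2).
s = (1, 0, 1)^T — this equals column 5 of H (binary 101), so error is at position 5.
Correct: flip bit 5 of r = 0001011 to get c = 0001111.


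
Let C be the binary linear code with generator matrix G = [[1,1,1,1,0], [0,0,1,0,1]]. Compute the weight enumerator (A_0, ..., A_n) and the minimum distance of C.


Weight distribution: A_0 = 1, A_2 = 1, A_4 = 2. Minimum distance d = 2.

Enumerate all 2^2 = 4 messages m ∈ F_2^2.
For each, compute codeword c = mG in F_2^5, then tally its weight.
  m = 00 → c = 00000, weight = 0.
  m = 10 → c = 11110, weight = 4.
  m = 01 → c = 00101, weight = 2.
  m = 11 → c = 11011, weight = 4.
Tally weights:
  weight 0: 1 codewords.
  weight 2: 1 codewords.
  weight 4: 2 codewords.
Minimum distance d = smallest w > 0 with A_w > 0 = 2.
Sanity: Σ A_w = 4 = 2^2 = 4 ✓.


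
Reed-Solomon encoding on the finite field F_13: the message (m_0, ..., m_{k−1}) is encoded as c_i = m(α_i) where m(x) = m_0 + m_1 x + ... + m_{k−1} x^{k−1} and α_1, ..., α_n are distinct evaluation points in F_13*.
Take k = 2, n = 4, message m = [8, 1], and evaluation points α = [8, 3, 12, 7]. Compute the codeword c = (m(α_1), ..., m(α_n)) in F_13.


c = [3, 11, 7, 2]

Message polynomial: m(x) = 8 + 1·x (mod 13).
For each evaluation point α_i, compute m(α_i) mod 13:
  α_1 = 8: Horner steps 1 → 3, so m(8) = 3.
  α_2 = 3: Horner steps 1 → 11, so m(3) = 11.
  α_3 = 12: Horner steps 1 → 7, so m(12) = 7.
  α_4 = 7: Horner steps 1 → 2, so m(7) = 2.
Codeword c = [3, 11, 7, 2] ∈ F_13^4.


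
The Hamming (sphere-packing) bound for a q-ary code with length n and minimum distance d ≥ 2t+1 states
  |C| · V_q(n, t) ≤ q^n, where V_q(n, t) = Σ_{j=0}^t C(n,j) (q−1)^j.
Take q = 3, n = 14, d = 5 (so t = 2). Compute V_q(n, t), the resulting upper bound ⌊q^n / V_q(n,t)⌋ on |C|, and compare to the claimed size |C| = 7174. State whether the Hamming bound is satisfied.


V_q(n, t) = 393, q^n = 4782969, Hamming bound = 12170, |C| = 7174 ≤ bound (satisfied).

Step 1: Compute V_q(n, t) = Σ_{j=0}^2 C(n, j) (q−1)^j.
  j = 0: C(14,0)·(2)^0 = 1·1 = 1.
  j = 1: C(14,1)·(2)^1 = 14·2 = 28.
  j = 2: C(14,2)·(2)^2 = 91·4 = 364.
  V_q(n, t) = 1 + 28 + 364 = 393.
Step 2: q^n = 3^14 = 4782969.
Step 3: Hamming bound ⌊q^n / V_q(n,t)⌋ = ⌊4782969/393⌋ = 12170.
Step 4: Compare |C| = 7174 to 12170: satisfied.
The claimed |C| lies below the Hamming bound.


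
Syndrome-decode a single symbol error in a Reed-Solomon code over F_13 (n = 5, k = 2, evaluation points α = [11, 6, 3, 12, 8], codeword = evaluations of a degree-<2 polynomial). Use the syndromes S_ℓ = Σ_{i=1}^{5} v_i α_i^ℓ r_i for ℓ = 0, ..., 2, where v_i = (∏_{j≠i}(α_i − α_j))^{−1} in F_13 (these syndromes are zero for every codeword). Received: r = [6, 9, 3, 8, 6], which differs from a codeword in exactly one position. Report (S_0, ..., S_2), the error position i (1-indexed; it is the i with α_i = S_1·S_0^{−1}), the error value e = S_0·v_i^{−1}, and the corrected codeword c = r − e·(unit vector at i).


S = (2, 3, 11), error at position 5, error magnitude e = 6, c = [6, 9, 3, 8, 0].

Step 1: column multipliers v_i = (∏_{j≠i}(α_i − α_j))^{−1} mod 13.
  i = 1 (α = 11): (11−6)(11−3)(11−12)(11−8) = 5·8·(−1)·3 = −120 ≡ 10, so v_1 = 10^{−1} = 4 (mod 13).
  i = 2 (α = 6): (6−11)(6−3)(6−12)(6−8) = (−5)·3·(−6)·(−2) = −180 ≡ 2, so v_2 = 2^{−1} = 7 (mod 13).
  i = 3 (α = 3): (3−11)(3−6)(3−12)(3−8) = (−8)·(−3)·(−9)·(−5) = 1080 ≡ 1, so v_3 = 1^{−1} = 1 (mod 13).
  i = 4 (α = 12): (12−11)(12−6)(12−3)(12−8) = 1·6·9·4 = 216 ≡ 8, so v_4 = 8^{−1} = 5 (mod 13).
  i = 5 (α = 8): (8−11)(8−6)(8−3)(8−12) = (−3)·2·5·(−4) = 120 ≡ 3, so v_5 = 3^{−1} = 9 (mod 13).
  v = [4, 7, 1, 5, 9].
Step 2: syndromes of r = [6, 9, 3, 8, 6] (all sums mod 13).
  S_0 = Σ v_i r_i = 4·6 + 7·9 + 1·3 + 5·8 + 9·6 = 184 ≡ 2.
  S_1 = Σ v_i α_i r_i = 4·11·6 + 7·6·9 + 1·3·3 + 5·12·8 + 9·8·6 = 1563 ≡ 3.
  α_i^2 mod 13 = [4, 10, 9, 1, 12].
  S_2 = Σ v_i α_i^2 r_i = 4·4·6 + 7·10·9 + 1·9·3 + 5·1·8 + 9·12·6 = 1441 ≡ 11.
  S = (2, 3, 11) ≠ 0, so r is not a codeword (an error is present).
Step 3: locate the error. For a single error e at position i, S_ℓ = v_i·e·α_i^ℓ, so α_err = S_1/S_0.
  S_0^{−1} = 2^{−1} = 7 (mod 13), so α_err = 3·7 = 21 ≡ 8 = α_5. Error position i = 5.
  Consistency check: S_2/S_1 = 11·9 = 99 ≡ 8 = α_err ✓ (single-error assumption holds).
Step 4: error magnitude e = S_0/v_5 = S_0·∏_{j≠5}(α_5 − α_j) = 2·3 = 6 ≡ 6 (mod 13).
Step 5: correct position 5: c_5 = r_5 − e = 6 − 6 ≡ 0 (mod 13). Hence c = [6, 9, 3, 8, 0].
  Check: interpolating c through the α_i gives m(x) = 10 + 2·x (degree < 2) with m(α_i) = c_i for every i, so c is indeed a codeword.


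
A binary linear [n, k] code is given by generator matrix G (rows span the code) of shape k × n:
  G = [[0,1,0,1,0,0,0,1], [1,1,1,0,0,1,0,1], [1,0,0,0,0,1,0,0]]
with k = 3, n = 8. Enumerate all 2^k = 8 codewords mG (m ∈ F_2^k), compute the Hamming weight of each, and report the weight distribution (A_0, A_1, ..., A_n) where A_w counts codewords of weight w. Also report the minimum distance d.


Weight distribution: A_0 = 1, A_2 = 2, A_3 = 2, A_4 = 1, A_5 = 2. Minimum distance d = 2.

Enumerate all 2^3 = 8 messages m ∈ F_2^3.
For each, compute codeword c = mG in F_2^8, then tally its weight.
  m = 000 → c = 00000000, weight = 0.
  m = 100 → c = 01010001, weight = 3.
  m = 010 → c = 11100101, weight = 5.
  m = 110 → c = 10110100, weight = 4.
  m = 001 → c = 10000100, weight = 2.
  m = 101 → c = 11010101, weight = 5.
  m = 011 → c = 01100001, weight = 3.
  m = 111 → c = 00110000, weight = 2.
Tally weights:
  weight 0: 1 codewords.
  weight 2: 2 codewords.
  weight 3: 2 codewords.
  weight 4: 1 codewords.
  weight 5: 2 codewords.
Minimum distance d = smallest w > 0 with A_w > 0 = 2.
Sanity: Σ A_w = 8 = 2^3 = 8 ✓.


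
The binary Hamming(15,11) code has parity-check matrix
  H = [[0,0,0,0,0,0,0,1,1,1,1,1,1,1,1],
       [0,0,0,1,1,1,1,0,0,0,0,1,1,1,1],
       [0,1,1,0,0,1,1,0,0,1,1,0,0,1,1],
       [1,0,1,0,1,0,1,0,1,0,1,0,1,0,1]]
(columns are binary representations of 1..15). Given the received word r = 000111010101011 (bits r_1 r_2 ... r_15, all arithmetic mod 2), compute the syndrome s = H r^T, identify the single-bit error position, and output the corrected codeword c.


s = (1, 0, 0, 0)^T, error position = 8, corrected codeword c = 000111000101011

Compute s = H r^T mod 2 one row at a time:
  s_1 = 1 + 0 + 1 + 0 + 1 + 0 + 1 + 1 = 5 ≡ 1 (mod 2).
  s_2 = 1 + 1 + 1 + 0 + 1 + 0 + 1 + 1 = 6 ≡ 0 (mod 2).
  s_3 = 0 + 0 + 1 + 0 + 1 + 0 + 1 + 1 = 4 ≡ 0 (mod 2).
  s_4 = 0 + 0 + 1 + 0 + 0 + 0 + 0 + 1 = 2 ≡ 0 (mod 2).
s = (1, 0, 0, 0)^T — this equals column 8 of H (binary 1000), so error is at position 8.
Correct: flip bit 8 of r = 000111010101011 to get c = 000111000101011.


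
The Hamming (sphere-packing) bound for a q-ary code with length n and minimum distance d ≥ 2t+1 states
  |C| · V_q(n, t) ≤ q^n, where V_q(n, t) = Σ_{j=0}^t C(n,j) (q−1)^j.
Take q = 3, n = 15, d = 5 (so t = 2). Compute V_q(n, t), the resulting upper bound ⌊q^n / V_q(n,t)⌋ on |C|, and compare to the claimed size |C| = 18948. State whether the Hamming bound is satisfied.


V_q(n, t) = 451, q^n = 14348907, Hamming bound = 31815, |C| = 18948 ≤ bound (satisfied).

Step 1: Compute V_q(n, t) = Σ_{j=0}^2 C(n, j) (q−1)^j.
  j = 0: C(15,0)·(2)^0 = 1·1 = 1.
  j = 1: C(15,1)·(2)^1 = 15·2 = 30.
  j = 2: C(15,2)·(2)^2 = 105·4 = 420.
  V_q(n, t) = 1 + 30 + 420 = 451.
Step 2: q^n = 3^15 = 14348907.
Step 3: Hamming bound ⌊q^n / V_q(n,t)⌋ = ⌊14348907/451⌋ = 31815.
Step 4: Compare |C| = 18948 to 31815: satisfied.
The claimed |C| lies below the Hamming bound.


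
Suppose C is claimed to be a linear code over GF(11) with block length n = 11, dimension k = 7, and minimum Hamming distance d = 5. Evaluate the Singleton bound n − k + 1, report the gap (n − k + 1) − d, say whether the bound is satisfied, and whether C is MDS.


Singleton RHS = n − k + 1 = 5, slack = 0, bound satisfied, MDS.

Singleton bound: d ≤ n − k + 1.
Here n = 11, k = 7, so n − k + 1 = 5.
Given d = 5, check d ≤ 5: YES.
Slack = (n − k + 1) − d = 0.
The code is MDS (slack = 0).
Description: the claimed parameters are [11, 7, 5]_11; such a code would be MDS (meets Singleton bound).


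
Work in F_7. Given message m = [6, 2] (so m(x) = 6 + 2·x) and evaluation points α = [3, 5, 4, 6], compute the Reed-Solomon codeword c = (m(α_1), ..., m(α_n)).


c = [5, 2, 0, 4]

Message polynomial: m(x) = 6 + 2·x (mod 7).
For each evaluation point α_i, compute m(α_i) mod 7:
  α_1 = 3: Horner steps 2 → 5, so m(3) = 5.
  α_2 = 5: Horner steps 2 → 2, so m(5) = 2.
  α_3 = 4: Horner steps 2 → 0, so m(4) = 0.
  α_4 = 6: Horner steps 2 → 4, so m(6) = 4.
Codeword c = [5, 2, 0, 4] ∈ F_7^4.


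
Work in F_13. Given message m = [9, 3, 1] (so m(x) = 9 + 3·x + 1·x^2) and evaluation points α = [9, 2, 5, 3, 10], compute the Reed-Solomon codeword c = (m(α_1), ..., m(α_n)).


c = [0, 6, 10, 1, 9]

Message polynomial: m(x) = 9 + 3·x + 1·x^2 (mod 13).
For each evaluation point α_i, compute m(α_i) mod 13:
  α_1 = 9: Horner steps 1 → 12 → 0, so m(9) = 0.
  α_2 = 2: Horner steps 1 → 5 → 6, so m(2) = 6.
  α_3 = 5: Horner steps 1 → 8 → 10, so m(5) = 10.
  α_4 = 3: Horner steps 1 → 6 → 1, so m(3) = 1.
  α_5 = 10: Horner steps 1 → 0 → 9, so m(10) = 9.
Codeword c = [0, 6, 10, 1, 9] ∈ F_13^5.


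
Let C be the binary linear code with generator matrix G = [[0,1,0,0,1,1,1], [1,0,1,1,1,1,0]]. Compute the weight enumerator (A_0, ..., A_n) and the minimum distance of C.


Weight distribution: A_0 = 1, A_4 = 1, A_5 = 2. Minimum distance d = 4.

Enumerate all 2^2 = 4 messages m ∈ F_2^2.
For each, compute codeword c = mG in F_2^7, then tally its weight.
  m = 00 → c = 0000000, weight = 0.
  m = 10 → c = 0100111, weight = 4.
  m = 01 → c = 1011110, weight = 5.
  m = 11 → c = 1111001, weight = 5.
Tally weights:
  weight 0: 1 codewords.
  weight 4: 1 codewords.
  weight 5: 2 codewords.
Minimum distance d = smallest w > 0 with A_w > 0 = 4.
Sanity: Σ A_w = 4 = 2^2 = 4 ✓.


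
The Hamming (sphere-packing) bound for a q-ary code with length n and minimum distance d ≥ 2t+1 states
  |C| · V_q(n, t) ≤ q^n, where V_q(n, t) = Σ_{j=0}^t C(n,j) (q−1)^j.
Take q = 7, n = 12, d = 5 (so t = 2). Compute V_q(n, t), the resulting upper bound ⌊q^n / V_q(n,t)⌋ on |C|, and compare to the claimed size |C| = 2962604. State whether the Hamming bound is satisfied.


V_q(n, t) = 2449, q^n = 13841287201, Hamming bound = 5651811, |C| = 2962604 ≤ bound (satisfied).

Step 1: Compute V_q(n, t) = Σ_{j=0}^2 C(n, j) (q−1)^j.
  j = 0: C(12,0)·(6)^0 = 1·1 = 1.
  j = 1: C(12,1)·(6)^1 = 12·6 = 72.
  j = 2: C(12,2)·(6)^2 = 66·36 = 2376.
  V_q(n, t) = 1 + 72 + 2376 = 2449.
Step 2: q^n = 7^12 = 13841287201.
Step 3: Hamming bound ⌊q^n / V_q(n,t)⌋ = ⌊13841287201/2449⌋ = 5651811.
Step 4: Compare |C| = 2962604 to 5651811: satisfied.
The claimed |C| lies below the Hamming bound.


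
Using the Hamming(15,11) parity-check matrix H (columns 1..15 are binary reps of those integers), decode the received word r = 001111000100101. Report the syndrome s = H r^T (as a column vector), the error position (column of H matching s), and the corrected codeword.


s = (1, 1, 0, 0)^T, error position = 12, corrected codeword c = 001111000101101

Compute s = H r^T mod 2 one row at a time:
  s_1 = 0 + 0 + 1 + 0 + 0 + 1 + 0 + 1 = 3 ≡ 1 (mod 2).
  s_2 = 1 + 1 + 1 + 0 + 0 + 1 + 0 + 1 = 5 ≡ 1 (mod 2).
  s_3 = 0 + 1 + 1 + 0 + 1 + 0 + 0 + 1 = 4 ≡ 0 (mod 2).
  s_4 = 0 + 1 + 1 + 0 + 0 + 0 + 1 + 1 = 4 ≡ 0 (mod 2).
s = (1, 1, 0, 0)^T — this equals column 12 of H (binary 1100), so error is at position 12.
Correct: flip bit 12 of r = 001111000100101 to get c = 001111000101101.


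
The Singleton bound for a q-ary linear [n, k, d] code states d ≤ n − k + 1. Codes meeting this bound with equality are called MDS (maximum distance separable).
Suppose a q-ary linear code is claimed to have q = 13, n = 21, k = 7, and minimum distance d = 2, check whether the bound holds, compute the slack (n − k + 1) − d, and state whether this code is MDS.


Singleton RHS = n − k + 1 = 15, slack = 13, bound satisfied, not MDS.

Singleton bound: d ≤ n − k + 1.
Here n = 21, k = 7, so n − k + 1 = 15.
Given d = 2, check d ≤ 15: YES.
Slack = (n − k + 1) − d = 13.
The code is NOT MDS (slack = 13 > 0).
Description: the claimed parameters are [21, 7, 2]_13; such a code would be non-MDS.


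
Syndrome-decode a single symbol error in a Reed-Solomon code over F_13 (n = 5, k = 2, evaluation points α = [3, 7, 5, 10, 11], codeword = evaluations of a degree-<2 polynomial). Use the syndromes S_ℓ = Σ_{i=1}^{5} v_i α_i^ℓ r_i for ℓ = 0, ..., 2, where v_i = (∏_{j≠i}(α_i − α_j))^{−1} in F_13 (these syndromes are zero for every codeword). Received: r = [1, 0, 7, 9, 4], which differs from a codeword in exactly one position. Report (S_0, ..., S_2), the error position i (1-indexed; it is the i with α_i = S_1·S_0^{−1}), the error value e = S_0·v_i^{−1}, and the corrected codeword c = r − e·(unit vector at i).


S = (7, 12, 2), error at position 5, error magnitude e = 5, c = [1, 0, 7, 9, 12].

Step 1: column multipliers v_i = (∏_{j≠i}(α_i − α_j))^{−1} mod 13.
  i = 1 (α = 3): (3−7)(3−5)(3−10)(3−11) = (−4)·(−2)·(−7)·(−8) = 448 ≡ 6, so v_1 = 6^{−1} = 11 (mod 13).
  i = 2 (α = 7): (7−3)(7−5)(7−10)(7−11) = 4·2·(−3)·(−4) = 96 ≡ 5, so v_2 = 5^{−1} = 8 (mod 13).
  i = 3 (α = 5): (5−3)(5−7)(5−10)(5−11) = 2·(−2)·(−5)·(−6) = −120 ≡ 10, so v_3 = 10^{−1} = 4 (mod 13).
  i = 4 (α = 10): (10−3)(10−7)(10−5)(10−11) = 7·3·5·(−1) = −105 ≡ 12, so v_4 = 12^{−1} = 12 (mod 13).
  i = 5 (α = 11): (11−3)(11−7)(11−5)(11−10) = 8·4·6·1 = 192 ≡ 10, so v_5 = 10^{−1} = 4 (mod 13).
  v = [11, 8, 4, 12, 4].
Step 2: syndromes of r = [1, 0, 7, 9, 4] (all sums mod 13).
  S_0 = Σ v_i r_i = 11·1 + 8·0 + 4·7 + 12·9 + 4·4 = 163 ≡ 7.
  S_1 = Σ v_i α_i r_i = 11·3·1 + 8·7·0 + 4·5·7 + 12·10·9 + 4·11·4 = 1429 ≡ 12.
  α_i^2 mod 13 = [9, 10, 12, 9, 4].
  S_2 = Σ v_i α_i^2 r_i = 11·9·1 + 8·10·0 + 4·12·7 + 12·9·9 + 4·4·4 = 1471 ≡ 2.
  S = (7, 12, 2) ≠ 0, so r is not a codeword (an error is present).
Step 3: locate the error. For a single error e at position i, S_ℓ = v_i·e·α_i^ℓ, so α_err = S_1/S_0.
  S_0^{−1} = 7^{−1} = 2 (mod 13), so α_err = 12·2 = 24 ≡ 11 = α_5. Error position i = 5.
  Consistency check: S_2/S_1 = 2·12 = 24 ≡ 11 = α_err ✓ (single-error assumption holds).
Step 4: error magnitude e = S_0/v_5 = S_0·∏_{j≠5}(α_5 − α_j) = 7·10 = 70 ≡ 5 (mod 13).
Step 5: correct position 5: c_5 = r_5 − e = 4 − 5 ≡ 12 (mod 13). Hence c = [1, 0, 7, 9, 12].
  Check: interpolating c through the α_i gives m(x) = 5 + 3·x (degree < 2) with m(α_i) = c_i for every i, so c is indeed a codeword.


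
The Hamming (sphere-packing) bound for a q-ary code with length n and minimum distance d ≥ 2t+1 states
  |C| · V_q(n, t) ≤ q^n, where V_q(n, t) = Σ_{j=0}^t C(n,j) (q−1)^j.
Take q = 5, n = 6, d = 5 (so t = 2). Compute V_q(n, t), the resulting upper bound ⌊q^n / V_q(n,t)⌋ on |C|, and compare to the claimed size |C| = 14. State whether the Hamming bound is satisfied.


V_q(n, t) = 265, q^n = 15625, Hamming bound = 58, |C| = 14 ≤ bound (satisfied).

Step 1: Compute V_q(n, t) = Σ_{j=0}^2 C(n, j) (q−1)^j.
  j = 0: C(6,0)·(4)^0 = 1·1 = 1.
  j = 1: C(6,1)·(4)^1 = 6·4 = 24.
  j = 2: C(6,2)·(4)^2 = 15·16 = 240.
  V_q(n, t) = 1 + 24 + 240 = 265.
Step 2: q^n = 5^6 = 15625.
Step 3: Hamming bound ⌊q^n / V_q(n,t)⌋ = ⌊15625/265⌋ = 58.
Step 4: Compare |C| = 14 to 58: satisfied.
The claimed |C| lies below the Hamming bound.


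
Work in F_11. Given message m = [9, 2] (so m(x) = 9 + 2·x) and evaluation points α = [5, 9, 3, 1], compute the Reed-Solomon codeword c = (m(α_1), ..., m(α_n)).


c = [8, 5, 4, 0]

Message polynomial: m(x) = 9 + 2·x (mod 11).
For each evaluation point α_i, compute m(α_i) mod 11:
  α_1 = 5: Horner steps 2 → 8, so m(5) = 8.
  α_2 = 9: Horner steps 2 → 5, so m(9) = 5.
  α_3 = 3: Horner steps 2 → 4, so m(3) = 4.
  α_4 = 1: Horner steps 2 → 0, so m(1) = 0.
Codeword c = [8, 5, 4, 0] ∈ F_11^4.


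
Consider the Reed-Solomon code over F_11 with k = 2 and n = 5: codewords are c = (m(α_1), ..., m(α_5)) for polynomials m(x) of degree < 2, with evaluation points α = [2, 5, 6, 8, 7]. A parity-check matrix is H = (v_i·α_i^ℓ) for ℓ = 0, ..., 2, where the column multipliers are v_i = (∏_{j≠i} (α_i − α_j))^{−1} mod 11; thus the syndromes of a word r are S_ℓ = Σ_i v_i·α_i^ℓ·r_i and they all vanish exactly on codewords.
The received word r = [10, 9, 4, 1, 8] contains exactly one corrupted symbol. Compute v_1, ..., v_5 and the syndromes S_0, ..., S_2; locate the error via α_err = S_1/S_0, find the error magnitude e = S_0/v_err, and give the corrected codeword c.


S = (5, 3, 4), error at position 2, error magnitude e = 9, c = [10, 0, 4, 1, 8].

Step 1: column multipliers v_i = (∏_{j≠i}(α_i − α_j))^{−1} mod 11.
  i = 1 (α = 2): (2−5)(2−6)(2−8)(2−7) = (−3)·(−4)·(−6)·(−5) = 360 ≡ 8, so v_1 = 8^{−1} = 7 (mod 11).
  i = 2 (α = 5): (5−2)(5−6)(5−8)(5−7) = 3·(−1)·(−3)·(−2) = −18 ≡ 4, so v_2 = 4^{−1} = 3 (mod 11).
  i = 3 (α = 6): (6−2)(6−5)(6−8)(6−7) = 4·1·(−2)·(−1) = 8 ≡ 8, so v_3 = 8^{−1} = 7 (mod 11).
  i = 4 (α = 8): (8−2)(8−5)(8−6)(8−7) = 6·3·2·1 = 36 ≡ 3, so v_4 = 3^{−1} = 4 (mod 11).
  i = 5 (α = 7): (7−2)(7−5)(7−6)(7−8) = 5·2·1·(−1) = −10 ≡ 1, so v_5 = 1^{−1} = 1 (mod 11).
  v = [7, 3, 7, 4, 1].
Step 2: syndromes of r = [10, 9, 4, 1, 8] (all sums mod 11).
  S_0 = Σ v_i r_i = 7·10 + 3·9 + 7·4 + 4·1 + 1·8 = 137 ≡ 5.
  S_1 = Σ v_i α_i r_i = 7·2·10 + 3·5·9 + 7·6·4 + 4·8·1 + 1·7·8 = 531 ≡ 3.
  α_i^2 mod 11 = [4, 3, 3, 9, 5].
  S_2 = Σ v_i α_i^2 r_i = 7·4·10 + 3·3·9 + 7·3·4 + 4·9·1 + 1·5·8 = 521 ≡ 4.
  S = (5, 3, 4) ≠ 0, so r is not a codeword (an error is present).
Step 3: locate the error. For a single error e at position i, S_ℓ = v_i·e·α_i^ℓ, so α_err = S_1/S_0.
  S_0^{−1} = 5^{−1} = 9 (mod 11), so α_err = 3·9 = 27 ≡ 5 = α_2. Error position i = 2.
  Consistency check: S_2/S_1 = 4·4 = 16 ≡ 5 = α_err ✓ (single-error assumption holds).
Step 4: error magnitude e = S_0/v_2 = S_0·∏_{j≠2}(α_2 − α_j) = 5·4 = 20 ≡ 9 (mod 11).
Step 5: correct position 2: c_2 = r_2 − e = 9 − 9 ≡ 0 (mod 11). Hence c = [10, 0, 4, 1, 8].
  Check: interpolating c through the α_i gives m(x) = 2 + 4·x (degree < 2) with m(α_i) = c_i for every i, so c is indeed a codeword.


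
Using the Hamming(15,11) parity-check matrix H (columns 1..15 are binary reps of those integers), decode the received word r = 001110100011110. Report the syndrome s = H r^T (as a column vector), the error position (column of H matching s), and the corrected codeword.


s = (0, 0, 0, 1)^T, error position = 1, corrected codeword c = 101110100011110

Compute s = H r^T mod 2 one row at a time:
  s_1 = 0 + 0 + 0 + 1 + 1 + 1 + 1 + 0 = 4 ≡ 0 (mod 2).
  s_2 = 1 + 1 + 0 + 1 + 1 + 1 + 1 + 0 = 6 ≡ 0 (mod 2).
  s_3 = 0 + 1 + 0 + 1 + 0 + 1 + 1 + 0 = 4 ≡ 0 (mod 2).
  s_4 = 0 + 1 + 1 + 1 + 0 + 1 + 1 + 0 = 5 ≡ 1 (mod 2).
s = (0, 0, 0, 1)^T — this equals column 1 of H (binary 0001), so error is at position 1.
Correct: flip bit 1 of r = 001110100011110 to get c = 101110100011110.


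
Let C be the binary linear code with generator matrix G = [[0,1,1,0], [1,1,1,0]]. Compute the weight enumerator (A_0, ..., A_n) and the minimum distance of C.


Weight distribution: A_0 = 1, A_1 = 1, A_2 = 1, A_3 = 1. Minimum distance d = 1.

Enumerate all 2^2 = 4 messages m ∈ F_2^2.
For each, compute codeword c = mG in F_2^4, then tally its weight.
  m = 00 → c = 0000, weight = 0.
  m = 10 → c = 0110, weight = 2.
  m = 01 → c = 1110, weight = 3.
  m = 11 → c = 1000, weight = 1.
Tally weights:
  weight 0: 1 codewords.
  weight 1: 1 codewords.
  weight 2: 1 codewords.
  weight 3: 1 codewords.
Minimum distance d = smallest w > 0 with A_w > 0 = 1.
Sanity: Σ A_w = 4 = 2^2 = 4 ✓.


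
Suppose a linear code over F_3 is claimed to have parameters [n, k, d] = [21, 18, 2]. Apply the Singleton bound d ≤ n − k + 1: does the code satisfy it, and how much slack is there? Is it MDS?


Singleton RHS = n − k + 1 = 4, slack = 2, bound satisfied, not MDS.

Singleton bound: d ≤ n − k + 1.
Here n = 21, k = 18, so n − k + 1 = 4.
Given d = 2, check d ≤ 4: YES.
Slack = (n − k + 1) − d = 2.
The code is NOT MDS (slack = 2 > 0).
Description: the claimed parameters are [21, 18, 2]_3; such a code would be non-MDS.


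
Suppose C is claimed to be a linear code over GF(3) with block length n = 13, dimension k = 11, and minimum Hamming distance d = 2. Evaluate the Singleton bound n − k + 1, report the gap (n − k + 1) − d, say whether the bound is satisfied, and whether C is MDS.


Singleton RHS = n − k + 1 = 3, slack = 1, bound satisfied, not MDS.

Singleton bound: d ≤ n − k + 1.
Here n = 13, k = 11, so n − k + 1 = 3.
Given d = 2, check d ≤ 3: YES.
Slack = (n − k + 1) − d = 1.
The code is NOT MDS (slack = 1 > 0).
Description: the claimed parameters are [13, 11, 2]_3; such a code would be non-MDS.


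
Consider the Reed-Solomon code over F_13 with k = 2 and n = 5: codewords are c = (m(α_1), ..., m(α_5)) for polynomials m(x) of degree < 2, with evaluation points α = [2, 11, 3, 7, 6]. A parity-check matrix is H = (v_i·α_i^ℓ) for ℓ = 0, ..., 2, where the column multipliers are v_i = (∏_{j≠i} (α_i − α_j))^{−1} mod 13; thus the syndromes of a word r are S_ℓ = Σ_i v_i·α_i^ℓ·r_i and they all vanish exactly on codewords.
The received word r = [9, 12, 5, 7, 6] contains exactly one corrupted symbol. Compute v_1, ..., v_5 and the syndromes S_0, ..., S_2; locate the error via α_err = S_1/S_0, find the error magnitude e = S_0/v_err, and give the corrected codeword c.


S = (4, 2, 1), error at position 4, error magnitude e = 5, c = [9, 12, 5, 2, 6].

Step 1: column multipliers v_i = (∏_{j≠i}(α_i − α_j))^{−1} mod 13.
  i = 1 (α = 2): (2−11)(2−3)(2−7)(2−6) = (−9)·(−1)·(−5)·(−4) = 180 ≡ 11, so v_1 = 11^{−1} = 6 (mod 13).
  i = 2 (α = 11): (11−2)(11−3)(11−7)(11−6) = 9·8·4·5 = 1440 ≡ 10, so v_2 = 10^{−1} = 4 (mod 13).
  i = 3 (α = 3): (3−2)(3−11)(3−7)(3−6) = 1·(−8)·(−4)·(−3) = −96 ≡ 8, so v_3 = 8^{−1} = 5 (mod 13).
  i = 4 (α = 7): (7−2)(7−11)(7−3)(7−6) = 5·(−4)·4·1 = −80 ≡ 11, so v_4 = 11^{−1} = 6 (mod 13).
  i = 5 (α = 6): (6−2)(6−11)(6−3)(6−7) = 4·(−5)·3·(−1) = 60 ≡ 8, so v_5 = 8^{−1} = 5 (mod 13).
  v = [6, 4, 5, 6, 5].
Step 2: syndromes of r = [9, 12, 5, 7, 6] (all sums mod 13).
  S_0 = Σ v_i r_i = 6·9 + 4·12 + 5·5 + 6·7 + 5·6 = 199 ≡ 4.
  S_1 = Σ v_i α_i r_i = 6·2·9 + 4·11·12 + 5·3·5 + 6·7·7 + 5·6·6 = 1185 ≡ 2.
  α_i^2 mod 13 = [4, 4, 9, 10, 10].
  S_2 = Σ v_i α_i^2 r_i = 6·4·9 + 4·4·12 + 5·9·5 + 6·10·7 + 5·10·6 = 1353 ≡ 1.
  S = (4, 2, 1) ≠ 0, so r is not a codeword (an error is present).
Step 3: locate the error. For a single error e at position i, S_ℓ = v_i·e·α_i^ℓ, so α_err = S_1/S_0.
  S_0^{−1} = 4^{−1} = 10 (mod 13), so α_err = 2·10 = 20 ≡ 7 = α_4. Error position i = 4.
  Consistency check: S_2/S_1 = 1·7 = 7 ≡ 7 = α_err ✓ (single-error assumption holds).
Step 4: error magnitude e = S_0/v_4 = S_0·∏_{j≠4}(α_4 − α_j) = 4·11 = 44 ≡ 5 (mod 13).
Step 5: correct position 4: c_4 = r_4 − e = 7 − 5 ≡ 2 (mod 13). Hence c = [9, 12, 5, 2, 6].
  Check: interpolating c through the α_i gives m(x) = 4 + 9·x (degree < 2) with m(α_i) = c_i for every i, so c is indeed a codeword.


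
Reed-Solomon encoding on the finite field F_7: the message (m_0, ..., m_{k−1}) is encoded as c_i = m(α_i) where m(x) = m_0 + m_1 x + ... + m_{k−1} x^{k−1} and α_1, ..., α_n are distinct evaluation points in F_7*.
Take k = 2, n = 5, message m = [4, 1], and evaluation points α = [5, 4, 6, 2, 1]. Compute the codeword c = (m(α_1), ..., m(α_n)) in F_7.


c = [2, 1, 3, 6, 5]

Message polynomial: m(x) = 4 + 1·x (mod 7).
For each evaluation point α_i, compute m(α_i) mod 7:
  α_1 = 5: Horner steps 1 → 2, so m(5) = 2.
  α_2 = 4: Horner steps 1 → 1, so m(4) = 1.
  α_3 = 6: Horner steps 1 → 3, so m(6) = 3.
  α_4 = 2: Horner steps 1 → 6, so m(2) = 6.
  α_5 = 1: Horner steps 1 → 5, so m(1) = 5.
Codeword c = [2, 1, 3, 6, 5] ∈ F_7^5.


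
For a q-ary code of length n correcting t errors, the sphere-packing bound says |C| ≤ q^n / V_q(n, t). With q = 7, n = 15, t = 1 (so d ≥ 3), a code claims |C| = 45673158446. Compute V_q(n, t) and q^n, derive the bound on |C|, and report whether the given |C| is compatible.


V_q(n, t) = 91, q^n = 4747561509943, Hamming bound = 52171005603, |C| = 45673158446 ≤ bound (satisfied).

Step 1: Compute V_q(n, t) = Σ_{j=0}^1 C(n, j) (q−1)^j.
  j = 0: C(15,0)·(6)^0 = 1·1 = 1.
  j = 1: C(15,1)·(6)^1 = 15·6 = 90.
  V_q(n, t) = 1 + 90 = 91.
Step 2: q^n = 7^15 = 4747561509943.
Step 3: Hamming bound ⌊q^n / V_q(n,t)⌋ = ⌊4747561509943/91⌋ = 52171005603.
Step 4: Compare |C| = 45673158446 to 52171005603: satisfied.
The claimed |C| lies below the Hamming bound.


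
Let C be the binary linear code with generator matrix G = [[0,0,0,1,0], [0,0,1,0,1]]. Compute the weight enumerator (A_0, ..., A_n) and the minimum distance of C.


Weight distribution: A_0 = 1, A_1 = 1, A_2 = 1, A_3 = 1. Minimum distance d = 1.

Enumerate all 2^2 = 4 messages m ∈ F_2^2.
For each, compute codeword c = mG in F_2^5, then tally its weight.
  m = 00 → c = 00000, weight = 0.
  m = 10 → c = 00010, weight = 1.
  m = 01 → c = 00101, weight = 2.
  m = 11 → c = 00111, weight = 3.
Tally weights:
  weight 0: 1 codewords.
  weight 1: 1 codewords.
  weight 2: 1 codewords.
  weight 3: 1 codewords.
Minimum distance d = smallest w > 0 with A_w > 0 = 1.
Sanity: Σ A_w = 4 = 2^2 = 4 ✓.


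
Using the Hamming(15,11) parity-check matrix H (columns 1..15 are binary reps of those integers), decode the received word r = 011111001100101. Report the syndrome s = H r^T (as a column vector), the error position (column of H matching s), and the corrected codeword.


s = (0, 1, 1, 1)^T, error position = 7, corrected codeword c = 011111101100101

Compute s = H r^T mod 2 one row at a time:
  s_1 = 0 + 1 + 1 + 0 + 0 + 1 + 0 + 1 = 4 ≡ 0 (mod 2).
  s_2 = 1 + 1 + 1 + 0 + 0 + 1 + 0 + 1 = 5 ≡ 1 (mod 2).
  s_3 = 1 + 1 + 1 + 0 + 1 + 0 + 0 + 1 = 5 ≡ 1 (mod 2).
  s_4 = 0 + 1 + 1 + 0 + 1 + 0 + 1 + 1 = 5 ≡ 1 (mod 2).
s = (0, 1, 1, 1)^T — this equals column 7 of H (binary 0111), so error is at position 7.
Correct: flip bit 7 of r = 011111001100101 to get c = 011111101100101.


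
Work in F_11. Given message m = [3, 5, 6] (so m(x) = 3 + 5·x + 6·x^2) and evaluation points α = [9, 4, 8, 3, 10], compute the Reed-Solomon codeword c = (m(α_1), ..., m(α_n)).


c = [6, 9, 9, 6, 4]

Message polynomial: m(x) = 3 + 5·x + 6·x^2 (mod 11).
For each evaluation point α_i, compute m(α_i) mod 11:
  α_1 = 9: Horner steps 6 → 4 → 6, so m(9) = 6.
  α_2 = 4: Horner steps 6 → 7 → 9, so m(4) = 9.
  α_3 = 8: Horner steps 6 → 9 → 9, so m(8) = 9.
  α_4 = 3: Horner steps 6 → 1 → 6, so m(3) = 6.
  α_5 = 10: Horner steps 6 → 10 → 4, so m(10) = 4.
Codeword c = [6, 9, 9, 6, 4] ∈ F_11^5.


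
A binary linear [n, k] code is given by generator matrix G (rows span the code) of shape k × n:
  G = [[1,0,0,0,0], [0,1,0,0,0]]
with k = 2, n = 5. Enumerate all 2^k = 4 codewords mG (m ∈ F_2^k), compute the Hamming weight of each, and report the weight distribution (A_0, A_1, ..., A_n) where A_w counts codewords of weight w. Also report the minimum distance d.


Weight distribution: A_0 = 1, A_1 = 2, A_2 = 1. Minimum distance d = 1.

Enumerate all 2^2 = 4 messages m ∈ F_2^2.
For each, compute codeword c = mG in F_2^5, then tally its weight.
  m = 00 → c = 00000, weight = 0.
  m = 10 → c = 10000, weight = 1.
  m = 01 → c = 01000, weight = 1.
  m = 11 → c = 11000, weight = 2.
Tally weights:
  weight 0: 1 codewords.
  weight 1: 2 codewords.
  weight 2: 1 codewords.
Minimum distance d = smallest w > 0 with A_w > 0 = 1.
Sanity: Σ A_w = 4 = 2^2 = 4 ✓.


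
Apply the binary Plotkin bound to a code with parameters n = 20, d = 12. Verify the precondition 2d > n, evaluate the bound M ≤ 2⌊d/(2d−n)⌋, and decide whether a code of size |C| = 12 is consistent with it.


Plotkin bound M ≤ 6; given |C| = 12 > bound (violated).

Check applicability: 2d = 24, n = 20.
2d − n = 4 > 0, so Plotkin applies.
Compute d/(2d−n) = 12/4 ≈ 3.0000.
⌊d/(2d−n)⌋ = 3.
Plotkin bound: M ≤ 2·3 = 6.
Given |C| = 12, check: VIOLATED.
This |C| is above the Plotkin bound, so no binary code with n = 20, d = 12 and 12 codewords exists.


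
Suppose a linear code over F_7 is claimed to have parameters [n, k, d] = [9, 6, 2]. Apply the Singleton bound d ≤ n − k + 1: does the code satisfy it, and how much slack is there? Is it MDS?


Singleton RHS = n − k + 1 = 4, slack = 2, bound satisfied, not MDS.

Singleton bound: d ≤ n − k + 1.
Here n = 9, k = 6, so n − k + 1 = 4.
Given d = 2, check d ≤ 4: YES.
Slack = (n − k + 1) − d = 2.
The code is NOT MDS (slack = 2 > 0).
Description: the claimed parameters are [9, 6, 2]_7; such a code would be non-MDS.


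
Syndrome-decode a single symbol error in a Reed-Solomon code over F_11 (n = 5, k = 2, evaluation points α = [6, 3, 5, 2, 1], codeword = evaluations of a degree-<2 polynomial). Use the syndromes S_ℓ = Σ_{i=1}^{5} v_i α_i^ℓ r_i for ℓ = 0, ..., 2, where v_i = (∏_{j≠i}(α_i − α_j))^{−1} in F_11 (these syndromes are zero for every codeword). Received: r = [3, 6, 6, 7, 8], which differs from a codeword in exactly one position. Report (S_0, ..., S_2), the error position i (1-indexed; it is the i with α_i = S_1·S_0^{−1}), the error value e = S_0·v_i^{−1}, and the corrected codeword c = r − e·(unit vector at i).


S = (10, 6, 8), error at position 3, error magnitude e = 2, c = [3, 6, 4, 7, 8].

Step 1: column multipliers v_i = (∏_{j≠i}(α_i − α_j))^{−1} mod 11.
  i = 1 (α = 6): (6−3)(6−5)(6−2)(6−1) = 3·1·4·5 = 60 ≡ 5, so v_1 = 5^{−1} = 9 (mod 11).
  i = 2 (α = 3): (3−6)(3−5)(3−2)(3−1) = (−3)·(−2)·1·2 = 12 ≡ 1, so v_2 = 1^{−1} = 1 (mod 11).
  i = 3 (α = 5): (5−6)(5−3)(5−2)(5−1) = (−1)·2·3·4 = −24 ≡ 9, so v_3 = 9^{−1} = 5 (mod 11).
  i = 4 (α = 2): (2−6)(2−3)(2−5)(2−1) = (−4)·(−1)·(−3)·1 = −12 ≡ 10, so v_4 = 10^{−1} = 10 (mod 11).
  i = 5 (α = 1): (1−6)(1−3)(1−5)(1−2) = (−5)·(−2)·(−4)·(−1) = 40 ≡ 7, so v_5 = 7^{−1} = 8 (mod 11).
  v = [9, 1, 5, 10, 8].
Step 2: syndromes of r = [3, 6, 6, 7, 8] (all sums mod 11).
  S_0 = Σ v_i r_i = 9·3 + 1·6 + 5·6 + 10·7 + 8·8 = 197 ≡ 10.
  S_1 = Σ v_i α_i r_i = 9·6·3 + 1·3·6 + 5·5·6 + 10·2·7 + 8·1·8 = 534 ≡ 6.
  α_i^2 mod 11 = [3, 9, 3, 4, 1].
  S_2 = Σ v_i α_i^2 r_i = 9·3·3 + 1·9·6 + 5·3·6 + 10·4·7 + 8·1·8 = 569 ≡ 8.
  S = (10, 6, 8) ≠ 0, so r is not a codeword (an error is present).
Step 3: locate the error. For a single error e at position i, S_ℓ = v_i·e·α_i^ℓ, so α_err = S_1/S_0.
  S_0^{−1} = 10^{−1} = 10 (mod 11), so α_err = 6·10 = 60 ≡ 5 = α_3. Error position i = 3.
  Consistency check: S_2/S_1 = 8·2 = 16 ≡ 5 = α_err ✓ (single-error assumption holds).
Step 4: error magnitude e = S_0/v_3 = S_0·∏_{j≠3}(α_3 − α_j) = 10·9 = 90 ≡ 2 (mod 11).
Step 5: correct position 3: c_3 = r_3 − e = 6 − 2 ≡ 4 (mod 11). Hence c = [3, 6, 4, 7, 8].
  Check: interpolating c through the α_i gives m(x) = 9 + 10·x (degree < 2) with m(α_i) = c_i for every i, so c is indeed a codeword.


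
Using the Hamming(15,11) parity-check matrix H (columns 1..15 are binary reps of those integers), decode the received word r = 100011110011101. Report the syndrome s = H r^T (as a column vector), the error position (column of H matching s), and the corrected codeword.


s = (1, 0, 0, 0)^T, error position = 8, corrected codeword c = 100011100011101

Compute s = H r^T mod 2 one row at a time:
  s_1 = 1 + 0 + 0 + 1 + 1 + 1 + 0 + 1 = 5 ≡ 1 (mod 2).
  s_2 = 0 + 1 + 1 + 1 + 1 + 1 + 0 + 1 = 6 ≡ 0 (mod 2).
  s_3 = 0 + 0 + 1 + 1 + 0 + 1 + 0 + 1 = 4 ≡ 0 (mod 2).
  s_4 = 1 + 0 + 1 + 1 + 0 + 1 + 1 + 1 = 6 ≡ 0 (mod 2).
s = (1, 0, 0, 0)^T — this equals column 8 of H (binary 1000), so error is at position 8.
Correct: flip bit 8 of r = 100011110011101 to get c = 100011100011101.


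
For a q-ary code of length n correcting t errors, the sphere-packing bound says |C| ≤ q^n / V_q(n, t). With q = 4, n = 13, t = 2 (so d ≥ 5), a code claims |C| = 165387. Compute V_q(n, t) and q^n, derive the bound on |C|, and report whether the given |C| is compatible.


V_q(n, t) = 742, q^n = 67108864, Hamming bound = 90443, |C| = 165387 > bound (violated).

Step 1: Compute V_q(n, t) = Σ_{j=0}^2 C(n, j) (q−1)^j.
  j = 0: C(13,0)·(3)^0 = 1·1 = 1.
  j = 1: C(13,1)·(3)^1 = 13·3 = 39.
  j = 2: C(13,2)·(3)^2 = 78·9 = 702.
  V_q(n, t) = 1 + 39 + 702 = 742.
Step 2: q^n = 4^13 = 67108864.
Step 3: Hamming bound ⌊q^n / V_q(n,t)⌋ = ⌊67108864/742⌋ = 90443.
Step 4: Compare |C| = 165387 to 90443: violated.
The claimed |C| lies above the Hamming bound, so no 4-ary code of length 13 with d ≥ 5 can have 165387 codewords.


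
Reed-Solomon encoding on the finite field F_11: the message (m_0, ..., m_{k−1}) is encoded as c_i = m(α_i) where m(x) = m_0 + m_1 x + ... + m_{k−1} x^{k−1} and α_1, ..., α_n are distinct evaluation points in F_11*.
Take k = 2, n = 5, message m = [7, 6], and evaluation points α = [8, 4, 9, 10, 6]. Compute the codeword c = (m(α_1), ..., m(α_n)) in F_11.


c = [0, 9, 6, 1, 10]

Message polynomial: m(x) = 7 + 6·x (mod 11).
For each evaluation point α_i, compute m(α_i) mod 11:
  α_1 = 8: Horner steps 6 → 0, so m(8) = 0.
  α_2 = 4: Horner steps 6 → 9, so m(4) = 9.
  α_3 = 9: Horner steps 6 → 6, so m(9) = 6.
  α_4 = 10: Horner steps 6 → 1, so m(10) = 1.
  α_5 = 6: Horner steps 6 → 10, so m(6) = 10.
Codeword c = [0, 9, 6, 1, 10] ∈ F_11^5.


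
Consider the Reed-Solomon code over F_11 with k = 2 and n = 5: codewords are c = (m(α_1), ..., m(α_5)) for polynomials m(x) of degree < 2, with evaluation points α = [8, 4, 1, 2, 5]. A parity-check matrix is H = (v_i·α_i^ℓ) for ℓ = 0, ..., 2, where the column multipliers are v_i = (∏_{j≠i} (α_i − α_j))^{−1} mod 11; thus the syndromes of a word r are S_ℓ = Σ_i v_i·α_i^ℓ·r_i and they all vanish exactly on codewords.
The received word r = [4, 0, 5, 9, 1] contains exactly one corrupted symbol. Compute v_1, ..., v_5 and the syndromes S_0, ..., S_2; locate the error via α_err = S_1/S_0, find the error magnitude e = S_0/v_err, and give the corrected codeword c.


S = (9, 9, 9), error at position 3, error magnitude e = 8, c = [4, 0, 8, 9, 1].

Step 1: column multipliers v_i = (∏_{j≠i}(α_i − α_j))^{−1} mod 11.
  i = 1 (α = 8): (8−4)(8−1)(8−2)(8−5) = 4·7·6·3 = 504 ≡ 9, so v_1 = 9^{−1} = 5 (mod 11).
  i = 2 (α = 4): (4−8)(4−1)(4−2)(4−5) = (−4)·3·2·(−1) = 24 ≡ 2, so v_2 = 2^{−1} = 6 (mod 11).
  i = 3 (α = 1): (1−8)(1−4)(1−2)(1−5) = (−7)·(−3)·(−1)·(−4) = 84 ≡ 7, so v_3 = 7^{−1} = 8 (mod 11).
  i = 4 (α = 2): (2−8)(2−4)(2−1)(2−5) = (−6)·(−2)·1·(−3) = −36 ≡ 8, so v_4 = 8^{−1} = 7 (mod 11).
  i = 5 (α = 5): (5−8)(5−4)(5−1)(5−2) = (−3)·1·4·3 = −36 ≡ 8, so v_5 = 8^{−1} = 7 (mod 11).
  v = [5, 6, 8, 7, 7].
Step 2: syndromes of r = [4, 0, 5, 9, 1] (all sums mod 11).
  S_0 = Σ v_i r_i = 5·4 + 6·0 + 8·5 + 7·9 + 7·1 = 130 ≡ 9.
  S_1 = Σ v_i α_i r_i = 5·8·4 + 6·4·0 + 8·1·5 + 7·2·9 + 7·5·1 = 361 ≡ 9.
  α_i^2 mod 11 = [9, 5, 1, 4, 3].
  S_2 = Σ v_i α_i^2 r_i = 5·9·4 + 6·5·0 + 8·1·5 + 7·4·9 + 7·3·1 = 493 ≡ 9.
  S = (9, 9, 9) ≠ 0, so r is not a codeword (an error is present).
Step 3: locate the error. For a single error e at position i, S_ℓ = v_i·e·α_i^ℓ, so α_err = S_1/S_0.
  S_0^{−1} = 9^{−1} = 5 (mod 11), so α_err = 9·5 = 45 ≡ 1 = α_3. Error position i = 3.
  Consistency check: S_2/S_1 = 9·5 = 45 ≡ 1 = α_err ✓ (single-error assumption holds).
Step 4: error magnitude e = S_0/v_3 = S_0·∏_{j≠3}(α_3 − α_j) = 9·7 = 63 ≡ 8 (mod 11).
Step 5: correct position 3: c_3 = r_3 − e = 5 − 8 ≡ 8 (mod 11). Hence c = [4, 0, 8, 9, 1].
  Check: interpolating c through the α_i gives m(x) = 7 + 1·x (degree < 2) with m(α_i) = c_i for every i, so c is indeed a codeword.


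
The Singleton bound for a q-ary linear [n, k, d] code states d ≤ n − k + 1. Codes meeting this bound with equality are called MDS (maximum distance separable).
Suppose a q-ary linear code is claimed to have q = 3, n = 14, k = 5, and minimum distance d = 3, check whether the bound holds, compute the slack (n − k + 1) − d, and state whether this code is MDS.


Singleton RHS = n − k + 1 = 10, slack = 7, bound satisfied, not MDS.

Singleton bound: d ≤ n − k + 1.
Here n = 14, k = 5, so n − k + 1 = 10.
Given d = 3, check d ≤ 10: YES.
Slack = (n − k + 1) − d = 7.
The code is NOT MDS (slack = 7 > 0).
Description: the claimed parameters are [14, 5, 3]_3; such a code would be non-MDS.


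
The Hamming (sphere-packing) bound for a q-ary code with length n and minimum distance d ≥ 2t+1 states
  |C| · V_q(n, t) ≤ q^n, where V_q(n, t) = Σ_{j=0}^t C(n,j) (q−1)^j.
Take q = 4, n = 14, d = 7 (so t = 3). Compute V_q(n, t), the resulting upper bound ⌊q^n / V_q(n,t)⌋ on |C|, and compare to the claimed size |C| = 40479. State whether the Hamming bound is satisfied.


V_q(n, t) = 10690, q^n = 268435456, Hamming bound = 25110, |C| = 40479 > bound (violated).

Step 1: Compute V_q(n, t) = Σ_{j=0}^3 C(n, j) (q−1)^j.
  j = 0: C(14,0)·(3)^0 = 1·1 = 1.
  j = 1: C(14,1)·(3)^1 = 14·3 = 42.
  j = 2: C(14,2)·(3)^2 = 91·9 = 819.
  j = 3: C(14,3)·(3)^3 = 364·27 = 9828.
  V_q(n, t) = 1 + 42 + 819 + 9828 = 10690.
Step 2: q^n = 4^14 = 268435456.
Step 3: Hamming bound ⌊q^n / V_q(n,t)⌋ = ⌊268435456/10690⌋ = 25110.
Step 4: Compare |C| = 40479 to 25110: violated.
The claimed |C| lies above the Hamming bound, so no 4-ary code of length 14 with d ≥ 7 can have 40479 codewords.


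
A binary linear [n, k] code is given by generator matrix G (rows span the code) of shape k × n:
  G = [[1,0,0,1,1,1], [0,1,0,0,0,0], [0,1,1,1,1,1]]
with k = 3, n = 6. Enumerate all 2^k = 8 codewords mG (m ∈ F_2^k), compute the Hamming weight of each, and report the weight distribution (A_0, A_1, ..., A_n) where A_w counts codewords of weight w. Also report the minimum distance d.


Weight distribution: A_0 = 1, A_1 = 1, A_2 = 1, A_3 = 1, A_4 = 2, A_5 = 2. Minimum distance d = 1.

Enumerate all 2^3 = 8 messages m ∈ F_2^3.
For each, compute codeword c = mG in F_2^6, then tally its weight.
  m = 000 → c = 000000, weight = 0.
  m = 100 → c = 100111, weight = 4.
  m = 010 → c = 010000, weight = 1.
  m = 110 → c = 110111, weight = 5.
  m = 001 → c = 011111, weight = 5.
  m = 101 → c = 111000, weight = 3.
  m = 011 → c = 001111, weight = 4.
  m = 111 → c = 101000, weight = 2.
Tally weights:
  weight 0: 1 codewords.
  weight 1: 1 codewords.
  weight 2: 1 codewords.
  weight 3: 1 codewords.
  weight 4: 2 codewords.
  weight 5: 2 codewords.
Minimum distance d = smallest w > 0 with A_w > 0 = 1.
Sanity: Σ A_w = 8 = 2^3 = 8 ✓.
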